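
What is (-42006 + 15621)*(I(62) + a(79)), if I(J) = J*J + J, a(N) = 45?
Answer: -104247135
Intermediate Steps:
I(J) = J + J² (I(J) = J² + J = J + J²)
(-42006 + 15621)*(I(62) + a(79)) = (-42006 + 15621)*(62*(1 + 62) + 45) = -26385*(62*63 + 45) = -26385*(3906 + 45) = -26385*3951 = -104247135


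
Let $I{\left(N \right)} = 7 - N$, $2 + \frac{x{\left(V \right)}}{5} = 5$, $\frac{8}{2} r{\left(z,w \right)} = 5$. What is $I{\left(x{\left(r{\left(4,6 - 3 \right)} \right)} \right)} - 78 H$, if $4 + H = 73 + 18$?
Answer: $-6794$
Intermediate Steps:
$r{\left(z,w \right)} = \frac{5}{4}$ ($r{\left(z,w \right)} = \frac{1}{4} \cdot 5 = \frac{5}{4}$)
$x{\left(V \right)} = 15$ ($x{\left(V \right)} = -10 + 5 \cdot 5 = -10 + 25 = 15$)
$H = 87$ ($H = -4 + \left(73 + 18\right) = -4 + 91 = 87$)
$I{\left(x{\left(r{\left(4,6 - 3 \right)} \right)} \right)} - 78 H = \left(7 - 15\right) - 6786 = -8 - 6786 = -6794$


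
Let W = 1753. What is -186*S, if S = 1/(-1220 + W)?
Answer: -186/533 ≈ -0.34897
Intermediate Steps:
S = 1/533 (S = 1/(-1220 + 1753) = 1/533 ≈ 0.0018762)
-186*S = -186*1/533 = -186/533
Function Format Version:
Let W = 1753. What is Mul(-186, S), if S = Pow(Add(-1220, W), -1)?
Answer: Rational(-186, 533) ≈ -0.34897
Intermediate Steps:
S = Rational(1, 533) (S = Pow(Add(-1220, 1753), -1) = Pow(533, -1) = Rational(1, 533) ≈ 0.0018762)
Mul(-186, S) = Mul(-186, Rational(1, 533)) = Rational(-186, 533)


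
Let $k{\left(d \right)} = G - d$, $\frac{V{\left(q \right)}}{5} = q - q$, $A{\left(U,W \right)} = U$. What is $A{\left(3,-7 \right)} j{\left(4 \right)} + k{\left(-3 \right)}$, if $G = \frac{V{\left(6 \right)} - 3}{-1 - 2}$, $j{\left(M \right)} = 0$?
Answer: $4$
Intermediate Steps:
$V{\left(q \right)} = 0$ ($V{\left(q \right)} = 5 \left(q - q\right) = 5 \cdot 0 = 0$)
$G = 1$ ($G = \frac{0 - 3}{-1 - 2} = - \frac{3}{-3} = \left(-3\right) \left(- \frac{1}{3}\right) = 1$)
$k{\left(d \right)} = 1 - d$
$A{\left(3,-7 \right)} j{\left(4 \right)} + k{\left(-3 \right)} = 3 \cdot 0 + \left(1 - -3\right) = 0 + \left(1 + 3\right) = 0 + 4 = 4$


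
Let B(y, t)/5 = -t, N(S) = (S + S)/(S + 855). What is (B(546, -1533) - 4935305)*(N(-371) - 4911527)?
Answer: 2928471579737100/121 ≈ 2.4202e+13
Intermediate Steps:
N(S) = 2*S/(855 + S) (N(S) = (2*S)/(855 + S) = 2*S/(855 + S))
B(y, t) = -5*t (B(y, t) = 5*(-t) = -5*t)
(B(546, -1533) - 4935305)*(N(-371) - 4911527) = (-5*(-1533) - 4935305)*(2*(-371)/(855 - 371) - 4911527) = (7665 - 4935305)*(2*(-371)/484 - 4911527) = -4927640*(2*(-371)*(1/484) - 4911527) = -4927640*(-371/242 - 4911527) = -4927640*(-1188589905/242) = 2928471579737100/121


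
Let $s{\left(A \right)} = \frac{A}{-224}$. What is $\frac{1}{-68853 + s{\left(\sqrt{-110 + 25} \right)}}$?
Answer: $- \frac{3454768128}{237871149917269} + \frac{224 i \sqrt{85}}{237871149917269} \approx -1.4524 \cdot 10^{-5} + 8.6819 \cdot 10^{-12} i$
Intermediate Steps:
$s{\left(A \right)} = - \frac{A}{224}$ ($s{\left(A \right)} = A \left(- \frac{1}{224}\right) = - \frac{A}{224}$)
$\frac{1}{-68853 + s{\left(\sqrt{-110 + 25} \right)}} = \frac{1}{-68853 - \frac{\sqrt{-110 + 25}}{224}} = \frac{1}{-68853 - \frac{\sqrt{-85}}{224}} = \frac{1}{-68853 - \frac{i \sqrt{85}}{224}}$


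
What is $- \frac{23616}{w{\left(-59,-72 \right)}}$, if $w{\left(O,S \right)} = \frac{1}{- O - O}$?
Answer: $-2786688$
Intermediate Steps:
$w{\left(O,S \right)} = - \frac{1}{2 O}$ ($w{\left(O,S \right)} = \frac{1}{\left(-2\right) O} = - \frac{1}{2 O}$)
$- \frac{23616}{w{\left(-59,-72 \right)}} = - \frac{23616}{\left(- \frac{1}{2}\right) \frac{1}{-59}} = - \frac{23616}{\left(- \frac{1}{2}\right) \left(- \frac{1}{59}\right)} = - 23616 \frac{1}{\frac{1}{118}} = \left(-23616\right) 118 = -2786688$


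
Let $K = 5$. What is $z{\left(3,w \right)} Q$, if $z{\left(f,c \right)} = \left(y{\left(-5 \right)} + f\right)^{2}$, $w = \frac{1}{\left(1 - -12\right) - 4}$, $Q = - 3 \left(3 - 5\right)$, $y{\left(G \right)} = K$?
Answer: $384$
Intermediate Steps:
$y{\left(G \right)} = 5$
$Q = 6$ ($Q = \left(-3\right) \left(-2\right) = 6$)
$w = \frac{1}{9}$ ($w = \frac{1}{\left(1 + 12\right) - 4} = \frac{1}{13 - 4} = \frac{1}{9} \approx 0.11111$)
$z{\left(f,c \right)} = \left(5 + f\right)^{2}$
$z{\left(3,w \right)} Q = \left(5 + 3\right)^{2} \cdot 6 = 8^{2} \cdot 6 = 64 \cdot 6 = 384$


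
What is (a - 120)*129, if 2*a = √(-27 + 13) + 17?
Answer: -28767/2 + 129*I*√14/2 ≈ -14384.0 + 241.34*I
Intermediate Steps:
a = 17/2 + I*√14/2 (a = (√(-27 + 13) + 17)/2 = (√(-14) + 17)/2 = (I*√14 + 17)/2 = (17 + I*√14)/2 = 17/2 + I*√14/2 ≈ 8.5 + 1.8708*I)
(a - 120)*129 = ((17/2 + I*√14/2) - 120)*129 = (-223/2 + I*√14/2)*129 = -28767/2 + 129*I*√14/2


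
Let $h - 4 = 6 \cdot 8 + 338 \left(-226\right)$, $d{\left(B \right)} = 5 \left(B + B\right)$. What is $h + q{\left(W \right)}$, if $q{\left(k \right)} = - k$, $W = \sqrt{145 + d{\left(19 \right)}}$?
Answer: $-76336 - \sqrt{335} \approx -76354.0$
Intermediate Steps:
$d{\left(B \right)} = 10 B$ ($d{\left(B \right)} = 5 \cdot 2 B = 10 B$)
$W = \sqrt{335}$ ($W = \sqrt{145 + 10 \cdot 19} = \sqrt{145 + 190} = \sqrt{335} \approx 18.303$)
$h = -76336$ ($h = 4 + \left(6 \cdot 8 + 338 \left(-226\right)\right) = 4 + \left(48 - 76388\right) = 4 - 76340 = -76336$)
$h + q{\left(W \right)} = -76336 - \sqrt{335}$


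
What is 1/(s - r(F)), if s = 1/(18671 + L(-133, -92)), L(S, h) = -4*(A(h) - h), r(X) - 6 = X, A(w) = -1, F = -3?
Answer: -18307/54920 ≈ -0.33334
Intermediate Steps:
r(X) = 6 + X
L(S, h) = 4 + 4*h (L(S, h) = -4*(-1 - h) = 4 + 4*h)
s = 1/18307 (s = 1/(18671 + (4 + 4*(-92))) = 1/(18671 + (4 - 368)) = 1/(18671 - 364) = 1/18307 ≈ 5.4624e-5)
1/(s - r(F)) = 1/(1/18307 - (6 - 3)) = 1/(1/18307 - 1*3) = 1/(1/18307 - 3) = 1/(-54920/18307) = -18307/54920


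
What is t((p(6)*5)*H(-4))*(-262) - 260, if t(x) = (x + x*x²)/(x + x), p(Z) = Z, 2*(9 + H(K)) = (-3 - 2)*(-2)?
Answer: -1886791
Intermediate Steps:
H(K) = -4 (H(K) = -9 + ((-3 - 2)*(-2))/2 = -9 + (-5*(-2))/2 = -9 + (½)*10 = -9 + 5 = -4)
t(x) = (x + x³)/(2*x) (t(x) = (x + x³)/((2*x)) = (x + x³)*(1/(2*x)) = (x + x³)/(2*x))
t((p(6)*5)*H(-4))*(-262) - 260 = (½ + ((6*5)*(-4))²/2)*(-262) - 260 = (½ + (30*(-4))²/2)*(-262) - 260 = (½ + (½)*(-120)²)*(-262) - 260 = (½ + (½)*14400)*(-262) - 260 = (½ + 7200)*(-262) - 260 = (14401/2)*(-262) - 260 = -1886531 - 260 = -1886791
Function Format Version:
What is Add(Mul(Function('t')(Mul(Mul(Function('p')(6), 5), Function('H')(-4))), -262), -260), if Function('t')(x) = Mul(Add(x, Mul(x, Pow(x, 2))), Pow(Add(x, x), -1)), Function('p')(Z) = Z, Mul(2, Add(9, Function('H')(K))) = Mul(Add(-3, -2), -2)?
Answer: -1886791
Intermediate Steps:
Function('H')(K) = -4 (Function('H')(K) = Add(-9, Mul(Rational(1, 2), Mul(Add(-3, -2), -2))) = Add(-9, Mul(Rational(1, 2), Mul(-5, -2))) = Add(-9, Mul(Rational(1, 2), 10)) = Add(-9, 5) = -4)
Function('t')(x) = Mul(Rational(1, 2), Pow(x, -1), Add(x, Pow(x, 3))) (Function('t')(x) = Mul(Add(x, Pow(x, 3)), Pow(Mul(2, x), -1)) = Mul(Add(x, Pow(x, 3)), Mul(Rational(1, 2), Pow(x, -1))) = Mul(Rational(1, 2), Pow(x, -1), Add(x, Pow(x, 3))))
Add(Mul(Function('t')(Mul(Mul(Function('p')(6), 5), Function('H')(-4))), -262), -260) = Add(Mul(Add(Rational(1, 2), Mul(Rational(1, 2), Pow(Mul(Mul(6, 5), -4), 2))), -262), -260) = Add(Mul(Add(Rational(1, 2), Mul(Rational(1, 2), Pow(Mul(30, -4), 2))), -262), -260) = Add(Mul(Add(Rational(1, 2), Mul(Rational(1, 2), Pow(-120, 2))), -262), -260) = Add(Mul(Add(Rational(1, 2), Mul(Rational(1, 2), 14400)), -262), -260) = Add(Mul(Add(Rational(1, 2), 7200), -262), -260) = Add(Mul(Rational(14401, 2), -262), -260) = Add(-1886531, -260) = -1886791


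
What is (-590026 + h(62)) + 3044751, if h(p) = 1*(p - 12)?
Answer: 2454775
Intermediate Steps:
h(p) = -12 + p (h(p) = 1*(-12 + p) = -12 + p)
(-590026 + h(62)) + 3044751 = (-590026 + (-12 + 62)) + 3044751 = (-590026 + 50) + 3044751 = -589976 + 3044751 = 2454775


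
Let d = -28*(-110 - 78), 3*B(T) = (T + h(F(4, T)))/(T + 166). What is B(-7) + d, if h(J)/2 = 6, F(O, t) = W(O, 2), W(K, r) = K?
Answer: 2510933/477 ≈ 5264.0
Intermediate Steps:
F(O, t) = O
h(J) = 12 (h(J) = 2*6 = 12)
B(T) = (12 + T)/(3*(166 + T)) (B(T) = ((T + 12)/(T + 166))/3 = ((12 + T)/(166 + T))/3 = (12 + T)/(3*(166 + T)))
d = 5264 (d = -28*(-188) = 5264)
B(-7) + d = (12 - 7)/(3*(166 - 7)) + 5264 = (⅓)*5/159 + 5264 = (⅓)*(1/159)*5 + 5264 = 5/477 + 5264 = 2510933/477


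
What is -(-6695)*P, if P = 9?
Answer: 60255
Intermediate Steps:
-(-6695)*P = -(-6695)*9 = -1339*(-45) = 60255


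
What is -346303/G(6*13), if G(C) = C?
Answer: -346303/78 ≈ -4439.8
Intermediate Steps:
-346303/G(6*13) = -346303/(6*13) = -346303/78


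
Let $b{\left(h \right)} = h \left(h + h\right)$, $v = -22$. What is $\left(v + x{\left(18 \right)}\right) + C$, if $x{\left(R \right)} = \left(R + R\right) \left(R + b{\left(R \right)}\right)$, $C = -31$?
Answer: $23923$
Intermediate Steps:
$b{\left(h \right)} = 2 h^{2}$ ($b{\left(h \right)} = h 2 h = 2 h^{2}$)
$x{\left(R \right)} = 2 R \left(R + 2 R^{2}\right)$ ($x{\left(R \right)} = \left(R + R\right) \left(R + 2 R^{2}\right) = 2 R \left(R + 2 R^{2}\right)$)
$\left(v + x{\left(18 \right)}\right) + C = \left(-22 + 18^{2} \left(2 + 4 \cdot 18\right)\right) - 31 = \left(-22 + 324 \left(2 + 72\right)\right) - 31 = \left(-22 + 324 \cdot 74\right) - 31 = \left(-22 + 23976\right) - 31 = 23954 - 31 = 23923$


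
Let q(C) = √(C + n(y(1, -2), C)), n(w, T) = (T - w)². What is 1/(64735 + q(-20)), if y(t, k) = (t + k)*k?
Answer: 64735/4190619761 - 4*√29/4190619761 ≈ 1.5442e-5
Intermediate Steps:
y(t, k) = k*(k + t) (y(t, k) = (k + t)*k = k*(k + t))
q(C) = √(C + (-2 + C)²) (q(C) = √(C + (C - (-2)*(-2 + 1))²) = √(C + (C - (-2)*(-1))²) = √(C + (C - 1*2)²) = √(C + (C - 2)²) = √(C + (-2 + C)²))
1/(64735 + q(-20)) = 1/(64735 + √(-20 + (-2 - 20)²)) = 1/(64735 + √(-20 + (-22)²)) = 1/(64735 + √(-20 + 484)) = 1/(64735 + √464) = 1/(64735 + 4*√29)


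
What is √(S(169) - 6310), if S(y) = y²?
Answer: √22251 ≈ 149.17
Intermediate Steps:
√(S(169) - 6310) = √(169² - 6310) = √(28561 - 6310) = √22251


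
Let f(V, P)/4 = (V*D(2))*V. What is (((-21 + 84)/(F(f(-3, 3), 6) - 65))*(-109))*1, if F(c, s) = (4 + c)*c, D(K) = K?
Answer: -6867/5407 ≈ -1.2700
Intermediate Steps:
f(V, P) = 8*V**2 (f(V, P) = 4*((V*2)*V) = 4*((2*V)*V) = 4*(2*V**2) = 8*V**2)
F(c, s) = c*(4 + c)
(((-21 + 84)/(F(f(-3, 3), 6) - 65))*(-109))*1 = (((-21 + 84)/((8*(-3)**2)*(4 + 8*(-3)**2) - 65))*(-109))*1 = ((63/((8*9)*(4 + 8*9) - 65))*(-109))*1 = ((63/(72*(4 + 72) - 65))*(-109))*1 = ((63/(72*76 - 65))*(-109))*1 = ((63/(5472 - 65))*(-109))*1 = ((63/5407)*(-109))*1 = -6867/5407*1 = -6867/5407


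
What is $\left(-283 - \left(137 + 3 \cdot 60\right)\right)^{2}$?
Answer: $360000$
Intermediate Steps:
$\left(-283 - \left(137 + 3 \cdot 60\right)\right)^{2} = \left(-283 - 317\right)^{2} = \left(-600\right)^{2} = 360000$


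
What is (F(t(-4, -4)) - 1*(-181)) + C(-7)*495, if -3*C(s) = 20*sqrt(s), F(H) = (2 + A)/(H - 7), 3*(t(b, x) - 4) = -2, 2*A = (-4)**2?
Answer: 1961/11 - 3300*I*sqrt(7) ≈ 178.27 - 8731.0*I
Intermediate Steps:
A = 8 (A = (1/2)*(-4)**2 = (1/2)*16 = 8)
t(b, x) = 10/3 (t(b, x) = 4 + (1/3)*(-2) = 4 - 2/3 = 10/3)
F(H) = 10/(-7 + H) (F(H) = (2 + 8)/(H - 7) = 10/(-7 + H))
C(s) = -20*sqrt(s)/3
(F(t(-4, -4)) - 1*(-181)) + C(-7)*495 = (10/(-7 + 10/3) - 1*(-181)) - 20*I*sqrt(7)/3*495 = (10/(-11/3) + 181) - 20*I*sqrt(7)/3*495 = (10*(-3/11) + 181) - 20*I*sqrt(7)/3*495 = (-30/11 + 181) - 3300*I*sqrt(7) = 1961/11 - 3300*I*sqrt(7)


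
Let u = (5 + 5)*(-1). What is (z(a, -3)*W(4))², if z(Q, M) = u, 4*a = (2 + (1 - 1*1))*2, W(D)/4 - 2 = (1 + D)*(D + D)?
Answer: 2822400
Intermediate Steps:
W(D) = 8 + 8*D*(1 + D) (W(D) = 8 + 4*((1 + D)*(D + D)) = 8 + 4*((1 + D)*(2*D)) = 8 + 4*(2*D*(1 + D)) = 8 + 8*D*(1 + D))
a = 1 (a = ((2 + (1 - 1*1))*2)/4 = ((2 + (1 - 1))*2)/4 = ((2 + 0)*2)/4 = (2*2)/4 = (¼)*4 = 1)
u = -10 (u = 10*(-1) = -10)
z(Q, M) = -10
(z(a, -3)*W(4))² = (-10*(8 + 8*4 + 8*4²))² = (-10*(8 + 32 + 8*16))² = (-10*(8 + 32 + 128))² = (-10*168)² = (-1680)² = 2822400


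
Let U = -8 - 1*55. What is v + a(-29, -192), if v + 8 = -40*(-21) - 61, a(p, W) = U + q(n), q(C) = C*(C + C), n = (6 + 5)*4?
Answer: 4580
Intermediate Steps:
n = 44 (n = 11*4 = 44)
q(C) = 2*C² (q(C) = C*(2*C) = 2*C²)
U = -63 (U = -8 - 55 = -63)
a(p, W) = 3809 (a(p, W) = -63 + 2*44² = -63 + 2*1936 = -63 + 3872 = 3809)
v = 771 (v = -8 + (-40*(-21) - 61) = -8 + (840 - 61) = -8 + 779 = 771)
v + a(-29, -192) = 771 + 3809 = 4580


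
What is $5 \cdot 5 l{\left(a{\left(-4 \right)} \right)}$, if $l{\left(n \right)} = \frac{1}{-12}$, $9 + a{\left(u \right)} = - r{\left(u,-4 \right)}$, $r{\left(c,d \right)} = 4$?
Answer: $- \frac{25}{12} \approx -2.0833$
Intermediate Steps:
$a{\left(u \right)} = -13$ ($a{\left(u \right)} = -9 - 4 = -13$)
$l{\left(n \right)} = - \frac{1}{12}$
$5 \cdot 5 l{\left(a{\left(-4 \right)} \right)} = 5 \cdot 5 \left(- \frac{1}{12}\right) = 25 \left(- \frac{1}{12}\right) = - \frac{25}{12}$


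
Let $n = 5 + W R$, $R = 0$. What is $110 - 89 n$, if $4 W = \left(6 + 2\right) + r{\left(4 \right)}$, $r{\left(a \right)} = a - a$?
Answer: $-335$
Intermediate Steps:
$r{\left(a \right)} = 0$
$W = 2$ ($W = \frac{\left(6 + 2\right) + 0}{4} = \frac{8 + 0}{4} = \frac{1}{4} \cdot 8 = 2$)
$n = 5$ ($n = 5 + 2 \cdot 0 = 5 + 0 = 5$)
$110 - 89 n = 110 - 445 = -335$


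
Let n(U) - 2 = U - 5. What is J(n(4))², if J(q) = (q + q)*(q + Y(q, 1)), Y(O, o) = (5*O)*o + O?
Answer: 196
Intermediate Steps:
n(U) = -3 + U (n(U) = 2 + (U - 5) = 2 + (-5 + U) = -3 + U)
Y(O, o) = O + 5*O*o (Y(O, o) = 5*O*o + O = O + 5*O*o)
J(q) = 14*q² (J(q) = (q + q)*(q + q*(1 + 5*1)) = (2*q)*(q + q*(1 + 5)) = (2*q)*(q + q*6) = (2*q)*(q + 6*q) = (2*q)*(7*q) = 14*q²)
J(n(4))² = (14*(-3 + 4)²)² = (14*1²)² = (14*1)² = 14² = 196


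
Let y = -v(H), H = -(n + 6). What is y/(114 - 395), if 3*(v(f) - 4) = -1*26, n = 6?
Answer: -14/843 ≈ -0.016607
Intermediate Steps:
H = -12 (H = -(6 + 6) = -1*12 = -12)
v(f) = -14/3 (v(f) = 4 + (-1*26)/3 = 4 + (1/3)*(-26) = 4 - 26/3 = -14/3)
y = 14/3 (y = -1*(-14/3) = 14/3 ≈ 4.6667)
y/(114 - 395) = 14/(3*(114 - 395)) = (14/3)/(-281) = (14/3)*(-1/281) = -14/843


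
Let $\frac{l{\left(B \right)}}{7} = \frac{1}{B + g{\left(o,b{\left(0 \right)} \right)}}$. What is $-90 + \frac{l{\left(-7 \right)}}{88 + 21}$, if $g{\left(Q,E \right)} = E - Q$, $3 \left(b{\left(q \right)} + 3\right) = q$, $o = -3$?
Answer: $- \frac{9811}{109} \approx -90.009$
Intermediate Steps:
$b{\left(q \right)} = -3 + \frac{q}{3}$
$l{\left(B \right)} = \frac{7}{B}$ ($l{\left(B \right)} = \frac{7}{B + \left(\left(-3 + \frac{1}{3} \cdot 0\right) - -3\right)} = \frac{7}{B + \left(\left(-3 + 0\right) + 3\right)} = \frac{7}{B + \left(-3 + 3\right)} = \frac{7}{B + 0} = \frac{7}{B}$)
$-90 + \frac{l{\left(-7 \right)}}{88 + 21} = -90 + \frac{7 \frac{1}{-7}}{88 + 21} = -90 + \frac{7 \left(- \frac{1}{7}\right)}{109} = -90 + \frac{1}{109} \left(-1\right) = -90 - \frac{1}{109} = - \frac{9811}{109}$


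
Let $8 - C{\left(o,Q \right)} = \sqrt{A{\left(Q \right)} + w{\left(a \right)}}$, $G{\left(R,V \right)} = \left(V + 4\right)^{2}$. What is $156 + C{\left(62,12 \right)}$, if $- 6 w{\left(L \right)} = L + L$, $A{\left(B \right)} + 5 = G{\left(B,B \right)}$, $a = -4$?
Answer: $164 - \frac{\sqrt{2271}}{3} \approx 148.11$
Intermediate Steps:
$G{\left(R,V \right)} = \left(4 + V\right)^{2}$
$A{\left(B \right)} = -5 + \left(4 + B\right)^{2}$
$w{\left(L \right)} = - \frac{L}{3}$ ($w{\left(L \right)} = - \frac{L + L}{6} = - \frac{2 L}{6} = - \frac{L}{3}$)
$C{\left(o,Q \right)} = 8 - \sqrt{- \frac{11}{3} + \left(4 + Q\right)^{2}}$ ($C{\left(o,Q \right)} = 8 - \sqrt{\left(-5 + \left(4 + Q\right)^{2}\right) - - \frac{4}{3}} = 8 - \sqrt{\left(-5 + \left(4 + Q\right)^{2}\right) + \frac{4}{3}} = 8 - \sqrt{- \frac{11}{3} + \left(4 + Q\right)^{2}}$)
$156 + C{\left(62,12 \right)} = 156 + \left(8 - \frac{\sqrt{-33 + 9 \left(4 + 12\right)^{2}}}{3}\right) = 156 + \left(8 - \frac{\sqrt{-33 + 9 \cdot 16^{2}}}{3}\right) = 156 + \left(8 - \frac{\sqrt{-33 + 9 \cdot 256}}{3}\right) = 156 + \left(8 - \frac{\sqrt{-33 + 2304}}{3}\right) = 156 + \left(8 - \frac{\sqrt{2271}}{3}\right) = 164 - \frac{\sqrt{2271}}{3}$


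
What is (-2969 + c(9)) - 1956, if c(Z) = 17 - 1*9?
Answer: -4917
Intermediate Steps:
c(Z) = 8 (c(Z) = 17 - 9 = 8)
(-2969 + c(9)) - 1956 = (-2969 + 8) - 1956 = -2961 - 1956 = -4917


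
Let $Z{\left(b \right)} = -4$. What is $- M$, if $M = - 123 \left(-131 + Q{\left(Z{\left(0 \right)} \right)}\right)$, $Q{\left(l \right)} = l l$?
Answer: $-14145$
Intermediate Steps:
$Q{\left(l \right)} = l^{2}$
$M = 14145$ ($M = - 123 \left(-131 + \left(-4\right)^{2}\right) = - 123 \left(-131 + 16\right) = \left(-123\right) \left(-115\right) = 14145$)
$- M = \left(-1\right) 14145 = -14145$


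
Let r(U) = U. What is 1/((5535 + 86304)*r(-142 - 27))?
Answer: -1/15520791 ≈ -6.4430e-8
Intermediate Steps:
1/((5535 + 86304)*r(-142 - 27)) = 1/((5535 + 86304)*(-142 - 27)) = 1/(91839*(-169)) = (1/91839)*(-1/169) = -1/15520791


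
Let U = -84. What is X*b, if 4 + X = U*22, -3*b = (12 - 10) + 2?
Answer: 7408/3 ≈ 2469.3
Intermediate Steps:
b = -4/3 (b = -((12 - 10) + 2)/3 = -(2 + 2)/3 = -⅓*4 = -4/3 ≈ -1.3333)
X = -1852 (X = -4 - 84*22 = -4 - 1848 = -1852)
X*b = -1852*(-4/3) = 7408/3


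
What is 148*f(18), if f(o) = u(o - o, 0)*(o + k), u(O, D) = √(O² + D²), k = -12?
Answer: 0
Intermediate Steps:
u(O, D) = √(D² + O²)
f(o) = 0 (f(o) = √(0² + (o - o)²)*(o - 12) = √(0 + 0²)*(-12 + o) = √(0 + 0)*(-12 + o) = √0*(-12 + o) = 0*(-12 + o) = 0)
148*f(18) = 148*0 = 0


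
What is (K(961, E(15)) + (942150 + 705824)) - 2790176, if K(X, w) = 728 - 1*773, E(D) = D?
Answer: -1142247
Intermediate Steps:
K(X, w) = -45 (K(X, w) = 728 - 773 = -45)
(K(961, E(15)) + (942150 + 705824)) - 2790176 = (-45 + (942150 + 705824)) - 2790176 = (-45 + 1647974) - 2790176 = 1647929 - 2790176 = -1142247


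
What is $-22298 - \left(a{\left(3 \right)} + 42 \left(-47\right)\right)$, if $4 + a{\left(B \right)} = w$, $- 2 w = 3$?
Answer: $- \frac{40637}{2} \approx -20319.0$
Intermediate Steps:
$w = - \frac{3}{2}$ ($w = \left(- \frac{1}{2}\right) 3 = - \frac{3}{2} \approx -1.5$)
$a{\left(B \right)} = - \frac{11}{2}$ ($a{\left(B \right)} = -4 - \frac{3}{2} = - \frac{11}{2}$)
$-22298 - \left(a{\left(3 \right)} + 42 \left(-47\right)\right) = -22298 - \left(- \frac{11}{2} + 42 \left(-47\right)\right) = -22298 - \left(- \frac{11}{2} - 1974\right) = -22298 - - \frac{3959}{2} = -22298 + \frac{3959}{2} = - \frac{40637}{2}$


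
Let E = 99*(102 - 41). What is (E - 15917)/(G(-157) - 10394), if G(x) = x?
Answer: 9878/10551 ≈ 0.93621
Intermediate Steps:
E = 6039 (E = 99*61 = 6039)
(E - 15917)/(G(-157) - 10394) = (6039 - 15917)/(-157 - 10394) = -9878/(-10551) = -9878*(-1/10551) = 9878/10551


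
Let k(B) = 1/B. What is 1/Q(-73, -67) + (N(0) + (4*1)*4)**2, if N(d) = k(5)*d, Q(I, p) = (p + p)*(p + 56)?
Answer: 377345/1474 ≈ 256.00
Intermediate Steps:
Q(I, p) = 2*p*(56 + p) (Q(I, p) = (2*p)*(56 + p) = 2*p*(56 + p))
N(d) = d/5
1/Q(-73, -67) + (N(0) + (4*1)*4)**2 = 1/(2*(-67)*(56 - 67)) + ((1/5)*0 + (4*1)*4)**2 = 1/(2*(-67)*(-11)) + (0 + 4*4)**2 = 1/1474 + (0 + 16)**2 = 1/1474 + 16**2 = 1/1474 + 256 = 377345/1474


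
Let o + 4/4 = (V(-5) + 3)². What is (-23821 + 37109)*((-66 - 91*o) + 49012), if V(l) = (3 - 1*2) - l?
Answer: 553657808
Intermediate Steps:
V(l) = 1 - l (V(l) = (3 - 2) - l = 1 - l)
o = 80 (o = -1 + ((1 - 1*(-5)) + 3)² = -1 + ((1 + 5) + 3)² = -1 + (6 + 3)² = -1 + 9² = -1 + 81 = 80)
(-23821 + 37109)*((-66 - 91*o) + 49012) = (-23821 + 37109)*((-66 - 91*80) + 49012) = 13288*((-66 - 7280) + 49012) = 13288*(-7346 + 49012) = 13288*41666 = 553657808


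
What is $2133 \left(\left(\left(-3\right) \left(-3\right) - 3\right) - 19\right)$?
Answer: $-27729$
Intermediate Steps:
$2133 \left(\left(\left(-3\right) \left(-3\right) - 3\right) - 19\right) = 2133 \left(\left(9 - 3\right) - 19\right) = 2133 \left(6 - 19\right) = 2133 \left(-13\right) = -27729$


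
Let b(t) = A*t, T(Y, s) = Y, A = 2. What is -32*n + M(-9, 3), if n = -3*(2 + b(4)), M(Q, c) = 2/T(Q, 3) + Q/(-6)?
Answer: 17303/18 ≈ 961.28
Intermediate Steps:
b(t) = 2*t
M(Q, c) = 2/Q - Q/6 (M(Q, c) = 2/Q + Q/(-6) = 2/Q + Q*(-⅙) = 2/Q - Q/6)
n = -30 (n = -3*(2 + 2*4) = -3*(2 + 8) = -3*10 = -30)
-32*n + M(-9, 3) = -32*(-30) + (2/(-9) - ⅙*(-9)) = 960 + (2*(-⅑) + 3/2) = 960 + (-2/9 + 3/2) = 960 + 23/18 = 17303/18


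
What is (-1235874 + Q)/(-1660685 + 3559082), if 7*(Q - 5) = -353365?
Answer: -9004448/13288779 ≈ -0.67760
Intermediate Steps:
Q = -353330/7 (Q = 5 + (⅐)*(-353365) = 5 - 353365/7 = -353330/7 ≈ -50476.)
(-1235874 + Q)/(-1660685 + 3559082) = (-1235874 - 353330/7)/(-1660685 + 3559082) = -9004448/7/1898397 = -9004448/7*1/1898397 = -9004448/13288779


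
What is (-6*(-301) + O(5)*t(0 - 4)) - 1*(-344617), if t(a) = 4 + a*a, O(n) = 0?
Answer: 346423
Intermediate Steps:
t(a) = 4 + a**2
(-6*(-301) + O(5)*t(0 - 4)) - 1*(-344617) = (-6*(-301) + 0*(4 + (0 - 4)**2)) - 1*(-344617) = (1806 + 0*(4 + (-4)**2)) + 344617 = (1806 + 0*(4 + 16)) + 344617 = (1806 + 0*20) + 344617 = (1806 + 0) + 344617 = 1806 + 344617 = 346423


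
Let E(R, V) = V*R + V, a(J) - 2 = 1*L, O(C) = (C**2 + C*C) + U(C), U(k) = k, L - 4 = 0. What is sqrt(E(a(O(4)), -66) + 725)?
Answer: sqrt(263) ≈ 16.217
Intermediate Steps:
L = 4 (L = 4 + 0 = 4)
O(C) = C + 2*C**2 (O(C) = (C**2 + C*C) + C = (C**2 + C**2) + C = 2*C**2 + C = C + 2*C**2)
a(J) = 6 (a(J) = 2 + 1*4 = 2 + 4 = 6)
E(R, V) = V + R*V (E(R, V) = R*V + V = V + R*V)
sqrt(E(a(O(4)), -66) + 725) = sqrt(-66*(1 + 6) + 725) = sqrt(-66*7 + 725) = sqrt(-462 + 725) = sqrt(263)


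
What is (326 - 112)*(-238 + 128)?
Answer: -23540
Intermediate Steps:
(326 - 112)*(-238 + 128) = 214*(-110) = -23540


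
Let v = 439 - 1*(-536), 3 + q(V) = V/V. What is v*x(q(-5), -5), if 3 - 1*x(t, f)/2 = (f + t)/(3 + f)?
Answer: -975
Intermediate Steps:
q(V) = -2 (q(V) = -3 + V/V = -3 + 1 = -2)
x(t, f) = 6 - 2*(f + t)/(3 + f)
v = 975 (v = 439 + 536 = 975)
v*x(q(-5), -5) = 975*(2*(9 - 1*(-2) + 2*(-5))/(3 - 5)) = 975*(2*(9 + 2 - 10)/(-2)) = 975*(2*(-½)*1) = 975*(-1) = -975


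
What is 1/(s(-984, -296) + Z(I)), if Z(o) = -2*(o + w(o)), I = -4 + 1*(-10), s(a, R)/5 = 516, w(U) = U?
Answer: 1/2636 ≈ 0.00037936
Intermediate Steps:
s(a, R) = 2580 (s(a, R) = 5*516 = 2580)
I = -14 (I = -4 - 10 = -14)
Z(o) = -4*o (Z(o) = -2*(o + o) = -4*o)
1/(s(-984, -296) + Z(I)) = 1/(2580 - 4*(-14)) = 1/(2580 + 56) = 1/2636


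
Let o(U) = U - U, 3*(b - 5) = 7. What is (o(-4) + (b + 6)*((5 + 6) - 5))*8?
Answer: 640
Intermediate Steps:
b = 22/3 (b = 5 + (1/3)*7 = 5 + 7/3 = 22/3 ≈ 7.3333)
o(U) = 0
(o(-4) + (b + 6)*((5 + 6) - 5))*8 = (0 + (22/3 + 6)*((5 + 6) - 5))*8 = (0 + 40*(11 - 5)/3)*8 = (0 + (40/3)*6)*8 = (0 + 80)*8 = 80*8 = 640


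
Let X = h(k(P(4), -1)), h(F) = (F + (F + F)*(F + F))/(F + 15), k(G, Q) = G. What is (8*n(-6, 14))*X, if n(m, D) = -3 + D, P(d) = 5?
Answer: 462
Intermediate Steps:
h(F) = (F + 4*F**2)/(15 + F) (h(F) = (F + (2*F)*(2*F))/(15 + F) = (F + 4*F**2)/(15 + F))
X = 21/4 (X = 5*(1 + 4*5)/(15 + 5) = 5*(1 + 20)/20 = 5*(1/20)*21 = 21/4 ≈ 5.2500)
(8*n(-6, 14))*X = (8*(-3 + 14))*(21/4) = (8*11)*(21/4) = 88*(21/4) = 462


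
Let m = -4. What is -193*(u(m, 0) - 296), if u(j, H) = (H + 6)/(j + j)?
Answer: 229091/4 ≈ 57273.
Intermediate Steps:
u(j, H) = (6 + H)/(2*j) (u(j, H) = (6 + H)/((2*j)) = (6 + H)*(1/(2*j)) = (6 + H)/(2*j))
-193*(u(m, 0) - 296) = -193*((1/2)*(6 + 0)/(-4) - 296) = -193*((1/2)*(-1/4)*6 - 296) = -193*(-3/4 - 296) = -193*(-1187/4) = 229091/4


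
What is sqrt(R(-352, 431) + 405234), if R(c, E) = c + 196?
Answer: sqrt(405078) ≈ 636.46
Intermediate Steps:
R(c, E) = 196 + c
sqrt(R(-352, 431) + 405234) = sqrt((196 - 352) + 405234) = sqrt(-156 + 405234) = sqrt(405078)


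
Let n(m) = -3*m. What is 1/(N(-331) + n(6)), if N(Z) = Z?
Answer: -1/349 ≈ -0.0028653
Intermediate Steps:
1/(N(-331) + n(6)) = 1/(-331 - 3*6) = 1/(-331 - 18) = 1/(-349) = -1/349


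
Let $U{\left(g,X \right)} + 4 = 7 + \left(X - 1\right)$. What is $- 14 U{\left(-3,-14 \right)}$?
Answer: $168$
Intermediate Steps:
$U{\left(g,X \right)} = 2 + X$ ($U{\left(g,X \right)} = -4 + \left(7 + \left(X - 1\right)\right) = -4 + \left(7 + \left(-1 + X\right)\right) = -4 + \left(6 + X\right) = 2 + X$)
$- 14 U{\left(-3,-14 \right)} = - 14 \left(2 - 14\right) = \left(-14\right) \left(-12\right) = 168$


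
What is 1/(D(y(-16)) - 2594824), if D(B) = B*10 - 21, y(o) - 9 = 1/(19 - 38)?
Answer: -19/49300355 ≈ -3.8539e-7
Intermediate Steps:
y(o) = 170/19 (y(o) = 9 + 1/(19 - 38) = 9 + 1/(-19) = 9 - 1/19 = 170/19)
D(B) = -21 + 10*B (D(B) = 10*B - 21 = -21 + 10*B)
1/(D(y(-16)) - 2594824) = 1/((-21 + 10*(170/19)) - 2594824) = 1/((-21 + 1700/19) - 2594824) = 1/(1301/19 - 2594824) = 1/(-49300355/19) = -19/49300355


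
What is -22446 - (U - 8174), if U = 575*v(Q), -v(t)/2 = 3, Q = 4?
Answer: -10822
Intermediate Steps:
v(t) = -6 (v(t) = -2*3 = -6)
U = -3450 (U = 575*(-6) = -3450)
-22446 - (U - 8174) = -22446 - (-3450 - 8174) = -22446 - 1*(-11624) = -22446 + 11624 = -10822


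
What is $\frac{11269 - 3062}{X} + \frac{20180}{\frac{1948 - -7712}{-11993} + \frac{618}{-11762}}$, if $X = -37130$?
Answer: $- \frac{52848079012321679}{2246970107610} \approx -23520.0$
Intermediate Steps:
$\frac{11269 - 3062}{X} + \frac{20180}{\frac{1948 - -7712}{-11993} + \frac{618}{-11762}} = \frac{11269 - 3062}{-37130} + \frac{20180}{\frac{1948 - -7712}{-11993} + \frac{618}{-11762}} = 8207 \left(- \frac{1}{37130}\right) + \frac{20180}{\left(1948 + 7712\right) \left(- \frac{1}{11993}\right) + 618 \left(- \frac{1}{11762}\right)} = - \frac{8207}{37130} + \frac{20180}{9660 \left(- \frac{1}{11993}\right) - \frac{309}{5881}} = - \frac{8207}{37130} + \frac{20180}{- \frac{9660}{11993} - \frac{309}{5881}} = - \frac{8207}{37130} + \frac{20180}{- \frac{60516297}{70530833}} = - \frac{8207}{37130} + 20180 \left(- \frac{70530833}{60516297}\right) = - \frac{8207}{37130} - \frac{1423312209940}{60516297} = - \frac{52848079012321679}{2246970107610}$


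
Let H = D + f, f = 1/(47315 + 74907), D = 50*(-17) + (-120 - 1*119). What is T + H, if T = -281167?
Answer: -34497892831/122222 ≈ -2.8226e+5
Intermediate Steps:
D = -1089 (D = -850 + (-120 - 119) = -850 - 239 = -1089)
f = 1/122222 ≈ 8.1818e-6
H = -133099757/122222 (H = -1089 + 1/122222 = -133099757/122222 ≈ -1089.0)
T + H = -281167 - 133099757/122222 = -34497892831/122222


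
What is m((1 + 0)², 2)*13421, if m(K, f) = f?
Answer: 26842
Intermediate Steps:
m((1 + 0)², 2)*13421 = 2*13421 = 26842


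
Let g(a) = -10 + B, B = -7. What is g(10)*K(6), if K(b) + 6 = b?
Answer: 0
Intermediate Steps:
K(b) = -6 + b
g(a) = -17 (g(a) = -10 - 7 = -17)
g(10)*K(6) = -17*(-6 + 6) = -17*0 = 0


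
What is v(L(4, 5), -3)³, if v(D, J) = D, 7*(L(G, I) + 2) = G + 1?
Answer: -729/343 ≈ -2.1254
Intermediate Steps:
L(G, I) = -13/7 + G/7 (L(G, I) = -2 + (G + 1)/7 = -2 + (1 + G)/7 = -2 + (⅐ + G/7) = -13/7 + G/7)
v(L(4, 5), -3)³ = (-13/7 + (⅐)*4)³ = (-13/7 + 4/7)³ = (-9/7)³ = -729/343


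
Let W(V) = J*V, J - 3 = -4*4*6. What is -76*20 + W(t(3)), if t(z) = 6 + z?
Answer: -2357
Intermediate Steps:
J = -93 (J = 3 - 4*4*6 = 3 - 16*6 = 3 - 96 = -93)
W(V) = -93*V
-76*20 + W(t(3)) = -76*20 - 93*(6 + 3) = -38*40 - 93*9 = -1520 - 837 = -2357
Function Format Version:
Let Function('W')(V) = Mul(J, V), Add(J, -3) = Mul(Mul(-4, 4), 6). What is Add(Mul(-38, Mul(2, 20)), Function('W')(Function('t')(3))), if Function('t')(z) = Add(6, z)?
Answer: -2357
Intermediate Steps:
J = -93 (J = Add(3, Mul(Mul(-4, 4), 6)) = Add(3, Mul(-16, 6)) = Add(3, -96) = -93)
Function('W')(V) = Mul(-93, V)
Add(Mul(-38, Mul(2, 20)), Function('W')(Function('t')(3))) = Add(Mul(-38, Mul(2, 20)), Mul(-93, Add(6, 3))) = Add(Mul(-38, 40), Mul(-93, 9)) = Add(-1520, -837) = -2357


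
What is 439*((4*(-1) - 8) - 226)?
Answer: -104482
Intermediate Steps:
439*((4*(-1) - 8) - 226) = 439*((-4 - 8) - 226) = 439*(-12 - 226) = 439*(-238) = -104482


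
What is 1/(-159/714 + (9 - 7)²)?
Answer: 238/899 ≈ 0.26474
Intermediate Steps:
1/(-159/714 + (9 - 7)²) = 1/(-159*1/714 + 2²) = 1/(-53/238 + 4) = 1/(899/238) = 238/899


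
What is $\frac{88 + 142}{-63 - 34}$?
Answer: $- \frac{230}{97} \approx -2.3711$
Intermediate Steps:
$\frac{88 + 142}{-63 - 34} = \frac{230}{-97} = 230 \left(- \frac{1}{97}\right) = - \frac{230}{97}$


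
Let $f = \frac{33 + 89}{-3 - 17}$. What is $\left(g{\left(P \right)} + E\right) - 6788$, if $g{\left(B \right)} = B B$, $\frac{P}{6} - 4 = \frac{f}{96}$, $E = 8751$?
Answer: $\frac{64533641}{25600} \approx 2520.8$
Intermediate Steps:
$f = - \frac{61}{10}$ ($f = \frac{122}{-20} = 122 \left(- \frac{1}{20}\right) = - \frac{61}{10} \approx -6.1$)
$P = \frac{3779}{160}$ ($P = 24 + 6 \left(- \frac{61}{10 \cdot 96}\right) = 24 + 6 \left(\left(- \frac{61}{10}\right) \frac{1}{96}\right) = 24 + 6 \left(- \frac{61}{960}\right) = 24 - \frac{61}{160} = \frac{3779}{160} \approx 23.619$)
$g{\left(B \right)} = B^{2}$
$\left(g{\left(P \right)} + E\right) - 6788 = \left(\left(\frac{3779}{160}\right)^{2} + 8751\right) - 6788 = \left(\frac{14280841}{25600} + 8751\right) - 6788 = \frac{238306441}{25600} - 6788 = \frac{64533641}{25600}$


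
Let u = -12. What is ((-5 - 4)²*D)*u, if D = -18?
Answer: 17496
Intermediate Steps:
((-5 - 4)²*D)*u = ((-5 - 4)²*(-18))*(-12) = ((-9)²*(-18))*(-12) = (81*(-18))*(-12) = -1458*(-12) = 17496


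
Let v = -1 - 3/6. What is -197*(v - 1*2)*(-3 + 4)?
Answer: 1379/2 ≈ 689.50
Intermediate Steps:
v = -3/2 (v = -1 - 3/6 = -1 - 1*1/2 = -1 - 1/2 = -3/2 ≈ -1.5000)
-197*(v - 1*2)*(-3 + 4) = -197*(-3/2 - 1*2)*(-3 + 4) = -197*(-3/2 - 2) = -(-1379)/2 = -197*(-7/2) = 1379/2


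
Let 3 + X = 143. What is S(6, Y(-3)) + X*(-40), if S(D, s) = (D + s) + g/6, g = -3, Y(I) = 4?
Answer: -11181/2 ≈ -5590.5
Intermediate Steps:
X = 140 (X = -3 + 143 = 140)
S(D, s) = -½ + D + s (S(D, s) = (D + s) - 3/6 = (D + s) - 3*⅙ = (D + s) - ½ = -½ + D + s)
S(6, Y(-3)) + X*(-40) = (-½ + 6 + 4) + 140*(-40) = 19/2 - 5600 = -11181/2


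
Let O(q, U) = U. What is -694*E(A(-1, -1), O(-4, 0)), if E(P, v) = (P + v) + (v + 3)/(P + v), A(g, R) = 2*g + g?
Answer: 2776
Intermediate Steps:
A(g, R) = 3*g
E(P, v) = P + v + (3 + v)/(P + v) (E(P, v) = (P + v) + (3 + v)/(P + v) = P + v + (3 + v)/(P + v))
-694*E(A(-1, -1), O(-4, 0)) = -694*(3 + 0 + (3*(-1))² + 0² + 2*(3*(-1))*0)/(3*(-1) + 0) = -694*(3 + 0 + (-3)² + 0 + 2*(-3)*0)/(-3 + 0) = -694*(3 + 0 + 9 + 0 + 0)/(-3) = -(-694)*12/3 = -694*(-4) = 2776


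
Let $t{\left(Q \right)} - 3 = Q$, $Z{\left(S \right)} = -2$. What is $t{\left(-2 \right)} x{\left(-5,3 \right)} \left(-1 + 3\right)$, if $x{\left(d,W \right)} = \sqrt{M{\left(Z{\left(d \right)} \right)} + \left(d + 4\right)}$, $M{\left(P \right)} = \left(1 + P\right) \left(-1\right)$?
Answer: $0$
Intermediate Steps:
$t{\left(Q \right)} = 3 + Q$
$M{\left(P \right)} = -1 - P$
$x{\left(d,W \right)} = \sqrt{5 + d}$ ($x{\left(d,W \right)} = \sqrt{\left(-1 - -2\right) + \left(d + 4\right)} = \sqrt{\left(-1 + 2\right) + \left(4 + d\right)} = \sqrt{1 + \left(4 + d\right)} = \sqrt{5 + d}$)
$t{\left(-2 \right)} x{\left(-5,3 \right)} \left(-1 + 3\right) = \left(3 - 2\right) \sqrt{5 - 5} \left(-1 + 3\right) = 1 \sqrt{0} \cdot 2 = 1 \cdot 0 \cdot 2 = 1 \cdot 0 = 0$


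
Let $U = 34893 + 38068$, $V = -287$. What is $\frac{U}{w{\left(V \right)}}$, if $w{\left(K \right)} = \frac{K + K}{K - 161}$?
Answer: $\frac{2334752}{41} \approx 56945.0$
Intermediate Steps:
$w{\left(K \right)} = \frac{2 K}{-161 + K}$
$U = 72961$
$\frac{U}{w{\left(V \right)}} = \frac{72961}{2 \left(-287\right) \frac{1}{-161 - 287}} = \frac{72961}{2 \left(-287\right) \frac{1}{-448}} = \frac{72961}{2 \left(-287\right) \left(- \frac{1}{448}\right)} = \frac{72961}{\frac{41}{32}} = 72961 \cdot \frac{32}{41} = \frac{2334752}{41}$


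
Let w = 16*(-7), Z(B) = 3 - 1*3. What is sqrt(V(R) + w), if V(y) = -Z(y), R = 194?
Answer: 4*I*sqrt(7) ≈ 10.583*I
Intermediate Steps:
Z(B) = 0 (Z(B) = 3 - 3 = 0)
w = -112
V(y) = 0 (V(y) = -1*0 = 0)
sqrt(V(R) + w) = sqrt(0 - 112) = sqrt(-112) = 4*I*sqrt(7)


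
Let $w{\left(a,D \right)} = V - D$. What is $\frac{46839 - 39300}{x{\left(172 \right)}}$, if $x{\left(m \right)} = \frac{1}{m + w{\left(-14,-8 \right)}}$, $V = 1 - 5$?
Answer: $1326864$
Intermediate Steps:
$V = -4$
$w{\left(a,D \right)} = -4 - D$
$x{\left(m \right)} = \frac{1}{4 + m}$ ($x{\left(m \right)} = \frac{1}{m - -4} = \frac{1}{m + \left(-4 + 8\right)} = \frac{1}{m + 4} = \frac{1}{4 + m}$)
$\frac{46839 - 39300}{x{\left(172 \right)}} = \frac{46839 - 39300}{\frac{1}{4 + 172}} = \frac{46839 - 39300}{\frac{1}{176}} = 7539 \frac{1}{\frac{1}{176}} = 7539 \cdot 176 = 1326864$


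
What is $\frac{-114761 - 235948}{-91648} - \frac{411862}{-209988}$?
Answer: $\frac{27847752517}{4811245056} \approx 5.7881$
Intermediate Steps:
$\frac{-114761 - 235948}{-91648} - \frac{411862}{-209988} = \left(-350709\right) \left(- \frac{1}{91648}\right) - - \frac{205931}{104994} = \frac{350709}{91648} + \frac{205931}{104994} = \frac{27847752517}{4811245056}$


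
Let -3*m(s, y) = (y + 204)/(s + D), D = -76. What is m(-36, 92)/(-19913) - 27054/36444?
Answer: -942827213/1269991401 ≈ -0.74239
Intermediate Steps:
m(s, y) = -(204 + y)/(3*(-76 + s)) (m(s, y) = -(y + 204)/(3*(s - 76)) = -(204 + y)/(3*(-76 + s)))
m(-36, 92)/(-19913) - 27054/36444 = ((-204 - 1*92)/(3*(-76 - 36)))/(-19913) - 27054/36444 = ((⅓)*(-204 - 92)/(-112))*(-1/19913) - 27054*1/36444 = ((⅓)*(-1/112)*(-296))*(-1/19913) - 4509/6074 = (37/42)*(-1/19913) - 4509/6074 = -37/836346 - 4509/6074 = -942827213/1269991401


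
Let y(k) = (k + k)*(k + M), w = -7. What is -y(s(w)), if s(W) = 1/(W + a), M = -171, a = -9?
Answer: -2737/128 ≈ -21.383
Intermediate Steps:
s(W) = 1/(-9 + W) (s(W) = 1/(W - 9) = 1/(-9 + W))
y(k) = 2*k*(-171 + k) (y(k) = (k + k)*(k - 171) = (2*k)*(-171 + k) = 2*k*(-171 + k))
-y(s(w)) = -2*(-171 + 1/(-9 - 7))/(-9 - 7) = -2*(-171 + 1/(-16))/(-16) = -2*(-1)*(-171 - 1/16)/16 = -2*(-1)*(-2737)/(16*16) = -1*2737/128 = -2737/128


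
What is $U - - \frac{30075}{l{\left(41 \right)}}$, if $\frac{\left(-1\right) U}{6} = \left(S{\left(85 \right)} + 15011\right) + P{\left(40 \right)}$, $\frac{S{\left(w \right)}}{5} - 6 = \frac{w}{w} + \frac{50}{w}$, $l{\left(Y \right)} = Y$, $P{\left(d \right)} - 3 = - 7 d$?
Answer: $- \frac{61264983}{697} \approx -87898.0$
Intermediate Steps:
$P{\left(d \right)} = 3 - 7 d$
$S{\left(w \right)} = 35 + \frac{250}{w}$ ($S{\left(w \right)} = 30 + 5 \left(\frac{w}{w} + \frac{50}{w}\right) = 30 + 5 \left(1 + \frac{50}{w}\right) = 30 + \left(5 + \frac{250}{w}\right) = 35 + \frac{250}{w}$)
$U = - \frac{1506738}{17}$ ($U = - 6 \left(\left(\left(35 + \frac{250}{85}\right) + 15011\right) + \left(3 - 280\right)\right) = - 6 \left(\left(\left(35 + 250 \cdot \frac{1}{85}\right) + 15011\right) + \left(3 - 280\right)\right) = - 6 \left(\left(\left(35 + \frac{50}{17}\right) + 15011\right) - 277\right) = - 6 \left(\left(\frac{645}{17} + 15011\right) - 277\right) = - 6 \left(\frac{255832}{17} - 277\right) = \left(-6\right) \frac{251123}{17} = - \frac{1506738}{17} \approx -88632.0$)
$U - - \frac{30075}{l{\left(41 \right)}} = - \frac{1506738}{17} - - \frac{30075}{41} = - \frac{1506738}{17} + \frac{30075}{41} = - \frac{61264983}{697}$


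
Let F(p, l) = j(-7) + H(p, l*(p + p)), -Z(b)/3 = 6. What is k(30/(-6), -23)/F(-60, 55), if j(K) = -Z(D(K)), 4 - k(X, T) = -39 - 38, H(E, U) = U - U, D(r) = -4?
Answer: 9/2 ≈ 4.5000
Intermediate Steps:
Z(b) = -18 (Z(b) = -3*6 = -18)
H(E, U) = 0
k(X, T) = 81 (k(X, T) = 4 - (-39 - 38) = 4 - 1*(-77) = 4 + 77 = 81)
j(K) = 18 (j(K) = -1*(-18) = 18)
F(p, l) = 18 (F(p, l) = 18 + 0 = 18)
k(30/(-6), -23)/F(-60, 55) = 81/18 = 81*(1/18) = 9/2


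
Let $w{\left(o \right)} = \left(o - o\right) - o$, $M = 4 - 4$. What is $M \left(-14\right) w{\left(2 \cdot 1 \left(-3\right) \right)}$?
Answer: $0$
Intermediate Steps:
$M = 0$
$w{\left(o \right)} = - o$ ($w{\left(o \right)} = 0 - o = - o$)
$M \left(-14\right) w{\left(2 \cdot 1 \left(-3\right) \right)} = 0 \left(-14\right) \left(- 2 \cdot 1 \left(-3\right)\right) = 0 \left(- 2 \left(-3\right)\right) = 0 \left(\left(-1\right) \left(-6\right)\right) = 0 \cdot 6 = 0$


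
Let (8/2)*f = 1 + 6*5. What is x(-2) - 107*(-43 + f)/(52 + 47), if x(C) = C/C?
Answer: 5161/132 ≈ 39.099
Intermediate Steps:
x(C) = 1
f = 31/4 (f = (1 + 6*5)/4 = (1 + 30)/4 = (¼)*31 = 31/4 ≈ 7.7500)
x(-2) - 107*(-43 + f)/(52 + 47) = 1 - 107*(-43 + 31/4)/(52 + 47) = 1 - (-15087)/(4*99) = 1 - 107*(-47/132) = 1 + 5029/132 = 5161/132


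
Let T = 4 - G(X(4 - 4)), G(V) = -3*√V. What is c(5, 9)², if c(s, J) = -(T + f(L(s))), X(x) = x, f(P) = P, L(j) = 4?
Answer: 64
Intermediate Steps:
T = 4 (T = 4 - (-3)*√(4 - 4) = 4 - (-3)*√0 = 4 - (-3)*0 = 4 - 1*0 = 4 + 0 = 4)
c(s, J) = -8 (c(s, J) = -(4 + 4) = -1*8 = -8)
c(5, 9)² = (-8)² = 64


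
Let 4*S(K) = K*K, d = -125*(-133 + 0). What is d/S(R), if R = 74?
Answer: 16625/1369 ≈ 12.144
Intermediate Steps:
d = 16625 (d = -125*(-133) = 16625)
S(K) = K²/4 (S(K) = (K*K)/4 = K²/4)
d/S(R) = 16625/(((¼)*74²)) = 16625/(((¼)*5476)) = 16625/1369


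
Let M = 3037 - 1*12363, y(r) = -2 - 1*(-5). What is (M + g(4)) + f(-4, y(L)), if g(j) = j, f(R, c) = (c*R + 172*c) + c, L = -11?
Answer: -8815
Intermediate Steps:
y(r) = 3 (y(r) = -2 + 5 = 3)
f(R, c) = 173*c + R*c (f(R, c) = (R*c + 172*c) + c = (172*c + R*c) + c = 173*c + R*c)
M = -9326 (M = 3037 - 12363 = -9326)
(M + g(4)) + f(-4, y(L)) = (-9326 + 4) + 3*(173 - 4) = -9322 + 3*169 = -9322 + 507 = -8815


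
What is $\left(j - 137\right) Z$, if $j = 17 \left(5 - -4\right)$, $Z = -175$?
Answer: $-2800$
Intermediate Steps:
$j = 153$ ($j = 17 \left(5 + 4\right) = 17 \cdot 9 = 153$)
$\left(j - 137\right) Z = \left(153 - 137\right) \left(-175\right) = 16 \left(-175\right) = -2800$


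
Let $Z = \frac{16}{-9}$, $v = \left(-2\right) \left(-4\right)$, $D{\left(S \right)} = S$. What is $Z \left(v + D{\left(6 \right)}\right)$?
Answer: $- \frac{224}{9} \approx -24.889$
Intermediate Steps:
$v = 8$
$Z = - \frac{16}{9}$ ($Z = 16 \left(- \frac{1}{9}\right) = - \frac{16}{9} \approx -1.7778$)
$Z \left(v + D{\left(6 \right)}\right) = - \frac{16 \left(8 + 6\right)}{9} = \left(- \frac{16}{9}\right) 14 = - \frac{224}{9}$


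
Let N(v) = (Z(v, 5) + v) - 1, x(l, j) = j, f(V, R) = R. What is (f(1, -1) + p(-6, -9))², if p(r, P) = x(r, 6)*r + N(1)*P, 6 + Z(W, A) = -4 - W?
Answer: 3844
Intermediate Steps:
Z(W, A) = -10 - W (Z(W, A) = -6 + (-4 - W) = -10 - W)
N(v) = -11 (N(v) = ((-10 - v) + v) - 1 = -10 - 1 = -11)
p(r, P) = -11*P + 6*r (p(r, P) = 6*r - 11*P = -11*P + 6*r)
(f(1, -1) + p(-6, -9))² = (-1 + (-11*(-9) + 6*(-6)))² = (-1 + (99 - 36))² = (-1 + 63)² = 62² = 3844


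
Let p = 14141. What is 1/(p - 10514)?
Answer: 1/3627 ≈ 0.00027571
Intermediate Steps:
1/(p - 10514) = 1/(14141 - 10514) = 1/3627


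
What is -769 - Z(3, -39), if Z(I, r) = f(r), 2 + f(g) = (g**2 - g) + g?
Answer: -2288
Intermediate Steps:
f(g) = -2 + g**2 (f(g) = -2 + ((g**2 - g) + g) = -2 + g**2)
Z(I, r) = -2 + r**2
-769 - Z(3, -39) = -769 - (-2 + (-39)**2) = -769 - (-2 + 1521) = -769 - 1*1519 = -769 - 1519 = -2288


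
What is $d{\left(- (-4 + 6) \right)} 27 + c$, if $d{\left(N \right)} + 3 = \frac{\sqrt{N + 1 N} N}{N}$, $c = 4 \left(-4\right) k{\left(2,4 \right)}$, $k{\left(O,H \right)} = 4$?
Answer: $-145 + 54 i \approx -145.0 + 54.0 i$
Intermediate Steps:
$c = -64$ ($c = 4 \left(-4\right) 4 = \left(-16\right) 4 = -64$)
$d{\left(N \right)} = -3 + \sqrt{2} \sqrt{N}$ ($d{\left(N \right)} = -3 + \frac{\sqrt{N + 1 N} N}{N} = -3 + \frac{\sqrt{N + N} N}{N} = -3 + \frac{\sqrt{2 N} N}{N} = -3 + \frac{\sqrt{2} \sqrt{N} N}{N} = -3 + \frac{\sqrt{2} N^{\frac{3}{2}}}{N} = -3 + \sqrt{2} \sqrt{N}$)
$d{\left(- (-4 + 6) \right)} 27 + c = \left(-3 + \sqrt{2} \sqrt{- (-4 + 6)}\right) 27 - 64 = \left(-3 + \sqrt{2} \sqrt{\left(-1\right) 2}\right) 27 - 64 = \left(-3 + \sqrt{2} \sqrt{-2}\right) 27 - 64 = \left(-3 + \sqrt{2} i \sqrt{2}\right) 27 - 64 = \left(-3 + 2 i\right) 27 - 64 = \left(-81 + 54 i\right) - 64 = -145 + 54 i$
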